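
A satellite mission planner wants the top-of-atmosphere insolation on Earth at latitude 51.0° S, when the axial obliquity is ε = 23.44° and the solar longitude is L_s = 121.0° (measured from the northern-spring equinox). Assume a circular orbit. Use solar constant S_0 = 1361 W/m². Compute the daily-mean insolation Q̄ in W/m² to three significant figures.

Q̄ ≈ 102 W/m²

Solar declination: sin δ = sin ε · sin L_s = sin 23.44° × sin 121.0° = 0.34097, so δ = +19.936°.
cos h₀ = −tan(-51.0°) tan(+19.936°) = 0.4479, h₀ = 1.1064 rad.
Bracket: h₀ sin ϕ sin δ + cos ϕ cos δ sin h₀ = 1.1064×-0.77715×0.34097 + 0.62932×0.94007×0.89408 = -0.293179 + 0.528942 = 0.235763.
Q̄ = (S_0/π) × [bracket] = (1361/π) × 0.235763 = 102.1 W/m².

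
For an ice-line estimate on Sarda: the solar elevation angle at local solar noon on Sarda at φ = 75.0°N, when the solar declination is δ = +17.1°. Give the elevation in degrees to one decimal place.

32.1°

At local noon the hour angle is zero, so the zenith angle equals |φ − δ| = |+75.0° − (+17.100°)| = 57.900°.
Elevation = 90° − 57.900° = 32.1°.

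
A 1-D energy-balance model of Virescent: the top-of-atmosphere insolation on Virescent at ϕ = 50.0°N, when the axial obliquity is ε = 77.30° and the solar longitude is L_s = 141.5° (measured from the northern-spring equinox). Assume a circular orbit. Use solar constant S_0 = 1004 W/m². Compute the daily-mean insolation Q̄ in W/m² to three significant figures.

Solar declination: sin δ = sin ε · sin L_s = sin 77.30° × sin 141.5° = 0.60728, so δ = +37.393°.
cos h₀ = −tan(+50.0°) tan(+37.393°) = -0.9109, h₀ = 2.7164 rad.
Bracket: h₀ sin ϕ sin δ + cos ϕ cos δ sin h₀ = 2.7164×0.76604×0.60728 + 0.64279×0.79448×0.41252 = 1.263671 + 0.210667 = 1.474338.
Q̄ = (S_0/π) × [bracket] = (1004/π) × 1.474338 = 471.2 W/m².

Q̄ ≈ 471 W/m²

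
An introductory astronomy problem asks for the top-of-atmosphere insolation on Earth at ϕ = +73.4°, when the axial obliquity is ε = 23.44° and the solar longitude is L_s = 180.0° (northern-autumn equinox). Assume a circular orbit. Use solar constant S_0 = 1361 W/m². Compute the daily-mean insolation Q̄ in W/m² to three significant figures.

Q̄ ≈ 124 W/m²

Solar declination: sin δ = sin ε · sin L_s = sin 23.44° × sin 180.0° = 0.00000, so δ = +0.000°.
cos h₀ = −tan(+73.4°) tan(+0.000°) = -0.0000, h₀ = 1.5708 rad.
Bracket: h₀ sin ϕ sin δ + cos ϕ cos δ sin h₀ = 1.5708×0.95832×0.00000 + 0.28569×1.00000×1.00000 = 0.000000 + 0.285690 = 0.285690.
Q̄ = (S_0/π) × [bracket] = (1361/π) × 0.285690 = 123.8 W/m².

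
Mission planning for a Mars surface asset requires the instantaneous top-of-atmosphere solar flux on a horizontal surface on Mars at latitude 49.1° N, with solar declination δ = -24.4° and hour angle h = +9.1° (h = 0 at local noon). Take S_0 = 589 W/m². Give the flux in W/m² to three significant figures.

cos θ_z = sin ϕ sin δ + cos ϕ cos δ cos h = -0.312246 + 0.588757 = 0.276511.
Flux = S_0 · cos θ_z = 589 × 0.276511 = 162.9 W/m².

163 W/m²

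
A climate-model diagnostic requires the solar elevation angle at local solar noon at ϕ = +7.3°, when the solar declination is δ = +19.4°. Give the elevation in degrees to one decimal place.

At local noon the hour angle is zero, so the zenith angle equals |ϕ − δ| = |+7.3° − (+19.400°)| = 12.100°.
Elevation = 90° − 12.100° = 77.9°.

77.9°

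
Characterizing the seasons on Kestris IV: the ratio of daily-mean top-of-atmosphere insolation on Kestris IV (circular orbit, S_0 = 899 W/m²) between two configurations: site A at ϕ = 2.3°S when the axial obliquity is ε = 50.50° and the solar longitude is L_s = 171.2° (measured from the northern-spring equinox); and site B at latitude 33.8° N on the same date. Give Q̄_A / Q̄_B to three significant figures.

— Configuration A (ϕ=-2.3°):
Solar declination: sin δ = sin ε · sin L_s = sin 50.50° × sin 171.2° = 0.11805, so δ = +6.779°.
cos h₀ = −tan(-2.3°) tan(+6.779°) = 0.0048, h₀ = 1.5660 rad.
Bracket: h₀ sin ϕ sin δ + cos ϕ cos δ sin h₀ = 1.5660×-0.04013×0.11805 + 0.99919×0.99301×0.99999 = -0.007419 + 0.992196 = 0.984777.
Q̄ = (S_0/π) × [bracket] = (899/π) × 0.984777 = 281.80 W/m².
— Configuration B (ϕ=+33.8°):
cos h₀ = −tan(+33.8°) tan(+6.779°) = -0.0796, h₀ = 1.6505 rad.
Bracket: h₀ sin ϕ sin δ + cos ϕ cos δ sin h₀ = 1.6505×0.55630×0.11805 + 0.83098×0.99301×0.99683 = 0.108390 + 0.822556 = 0.930946.
Q̄ = (S_0/π) × [bracket] = (899/π) × 0.930946 = 266.40 W/m².
Ratio Q̄_A / Q̄_B = 281.80 / 266.40 = 1.058.

Q̄_A / Q̄_B ≈ 1.06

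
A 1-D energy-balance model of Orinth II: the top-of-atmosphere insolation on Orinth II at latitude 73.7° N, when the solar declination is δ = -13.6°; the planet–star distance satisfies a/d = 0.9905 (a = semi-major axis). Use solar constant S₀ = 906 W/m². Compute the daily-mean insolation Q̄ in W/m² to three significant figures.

Q̄ ≈ 5.27 W/m²

cos H₀ = −tan(+73.7°) tan(-13.600°) = 0.8273, H₀ = 0.5965 rad.
Bracket: H₀ sin φ sin δ + cos φ cos δ sin H₀ = 0.5965×0.95981×-0.23514 + 0.28067×0.97196×0.56173 = -0.134624 + 0.153240 = 0.018616.
Inverse-square distance factor (a/d)² = 0.9905² = 0.981090.
Q̄ = (S₀/π) × 0.981090 × [bracket] = (906/π) × 0.981090 × 0.018616 = 5.267 W/m².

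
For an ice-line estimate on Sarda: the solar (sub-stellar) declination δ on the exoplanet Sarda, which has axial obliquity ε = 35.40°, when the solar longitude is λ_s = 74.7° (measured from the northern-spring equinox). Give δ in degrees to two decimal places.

δ = +33.97°

sin δ = sin ε · sin λ_s = sin 35.40° × sin 74.7° = 0.558750.
δ = arcsin(0.558750) = +33.97°.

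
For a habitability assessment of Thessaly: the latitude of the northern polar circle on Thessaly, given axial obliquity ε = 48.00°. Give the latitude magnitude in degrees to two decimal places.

42.00°

The polar circle is the lowest latitude that experiences at least one full rotation of continuous daylight at the northern-summer solstice; it lies at |φ| = 90° − ε = 90° − 48.00° = 42.00°.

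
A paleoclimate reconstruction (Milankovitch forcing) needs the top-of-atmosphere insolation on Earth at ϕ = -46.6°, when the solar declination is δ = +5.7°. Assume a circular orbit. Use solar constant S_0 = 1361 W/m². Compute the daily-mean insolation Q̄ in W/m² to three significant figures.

Q̄ ≈ 249 W/m²

cos h₀ = −tan(-46.6°) tan(+5.700°) = 0.1055, h₀ = 1.4650 rad.
Bracket: h₀ sin ϕ sin δ + cos ϕ cos δ sin h₀ = 1.4650×-0.72657×0.09932 + 0.68709×0.99506×0.99441 = -0.105719 + 0.679874 = 0.574155.
Q̄ = (S_0/π) × [bracket] = (1361/π) × 0.574155 = 248.7 W/m².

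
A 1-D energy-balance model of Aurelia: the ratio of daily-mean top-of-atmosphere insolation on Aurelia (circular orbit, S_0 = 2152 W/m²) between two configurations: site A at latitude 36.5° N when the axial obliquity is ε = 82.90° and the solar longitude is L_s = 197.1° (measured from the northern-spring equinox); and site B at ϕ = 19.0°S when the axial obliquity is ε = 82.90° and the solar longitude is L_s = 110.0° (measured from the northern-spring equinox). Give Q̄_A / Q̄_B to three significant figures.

— Configuration A (ϕ=+36.5°):
Solar declination: sin δ = sin ε · sin L_s = sin 82.90° × sin 197.1° = -0.29179, so δ = -16.965°.
cos h₀ = −tan(+36.5°) tan(-16.965°) = 0.2257, h₀ = 1.3431 rad.
Bracket: h₀ sin ϕ sin δ + cos ϕ cos δ sin h₀ = 1.3431×0.59482×-0.29179 + 0.80386×0.95648×0.97419 = -0.233112 + 0.749031 = 0.515919.
Q̄ = (S_0/π) × [bracket] = (2152/π) × 0.515919 = 353.41 W/m².
— Configuration B (ϕ=-19.0°):
Solar declination: sin δ = sin ε · sin L_s = sin 82.90° × sin 110.0° = 0.93249, so δ = +68.826°.
cos h₀ = −tan(-19.0°) tan(+68.826°) = 0.8889, h₀ = 0.4758 rad.
Bracket: h₀ sin ϕ sin δ + cos ϕ cos δ sin h₀ = 0.4758×-0.32557×0.93249 + 0.94552×0.36120×0.45806 = -0.144448 + 0.156437 = 0.011989.
Q̄ = (S_0/π) × [bracket] = (2152/π) × 0.011989 = 8.2125 W/m².
Ratio Q̄_A / Q̄_B = 353.41 / 8.2125 = 43.03.

Q̄_A / Q̄_B ≈ 43.0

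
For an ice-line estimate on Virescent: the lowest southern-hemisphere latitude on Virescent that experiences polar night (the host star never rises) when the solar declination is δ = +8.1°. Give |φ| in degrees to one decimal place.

Polar night requires cos H₀ = −tan φ tan δ ≥ 1, i.e. tan φ tan δ ≤ −1.
The boundary is |tan φ| · |tan δ| = 1, so |φ| = 90° − |δ| = 90° − 8.1° = 81.9° in the southern hemisphere.

|φ| = 81.9°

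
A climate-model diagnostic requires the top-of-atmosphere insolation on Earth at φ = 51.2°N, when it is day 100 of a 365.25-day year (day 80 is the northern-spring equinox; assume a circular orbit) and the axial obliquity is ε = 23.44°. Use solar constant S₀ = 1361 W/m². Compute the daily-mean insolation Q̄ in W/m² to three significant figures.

Q̄ ≈ 344 W/m²

Solar longitude: λ_s = 360° × (100 − 80)/365.25 = 19.713°.
sin δ = sin 23.44° × sin 19.713° = 0.13417, so δ = +7.711°.
cos H₀ = −tan(+51.2°) tan(+7.711°) = -0.1684, H₀ = 1.7400 rad.
Bracket: H₀ sin φ sin δ + cos φ cos δ sin H₀ = 1.7400×0.77934×0.13417 + 0.62660×0.99096×0.98572 = 0.181941 + 0.612069 = 0.794010.
Q̄ = (S₀/π) × [bracket] = (1361/π) × 0.794010 = 344.0 W/m².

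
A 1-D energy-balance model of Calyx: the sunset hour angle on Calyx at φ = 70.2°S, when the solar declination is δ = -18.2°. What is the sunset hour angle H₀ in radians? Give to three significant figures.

cos H₀ = −tan φ · tan δ = −tan(-70.2°) × tan(-18.200°) = -0.9132, so H₀ = 2.7219 rad = 155.96°.

H₀ = 2.72 rad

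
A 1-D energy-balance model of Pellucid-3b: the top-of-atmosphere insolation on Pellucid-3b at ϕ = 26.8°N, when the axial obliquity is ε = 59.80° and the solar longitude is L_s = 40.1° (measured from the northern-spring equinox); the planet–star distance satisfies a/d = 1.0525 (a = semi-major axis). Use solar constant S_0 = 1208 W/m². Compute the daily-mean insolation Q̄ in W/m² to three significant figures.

Solar declination: sin δ = sin ε · sin L_s = sin 59.80° × sin 40.1° = 0.55670, so δ = +33.828°.
cos h₀ = −tan(+26.8°) tan(+33.828°) = -0.3385, h₀ = 1.9161 rad.
Bracket: h₀ sin ϕ sin δ + cos ϕ cos δ sin h₀ = 1.9161×0.45088×0.55670 + 0.89259×0.83071×0.94096 = 0.480950 + 0.697706 = 1.178656.
Inverse-square distance factor (a/d)² = 1.0525² = 1.107756.
Q̄ = (S_0/π) × 1.107756 × [bracket] = (1208/π) × 1.107756 × 1.178656 = 502.1 W/m².

Q̄ ≈ 502 W/m²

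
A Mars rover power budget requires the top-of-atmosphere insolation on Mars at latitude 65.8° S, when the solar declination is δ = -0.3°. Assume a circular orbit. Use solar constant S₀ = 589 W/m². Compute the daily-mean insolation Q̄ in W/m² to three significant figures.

Q̄ ≈ 78.3 W/m²

cos H₀ = −tan(-65.8°) tan(-0.300°) = -0.0117, H₀ = 1.5824 rad.
Bracket: H₀ sin φ sin δ + cos φ cos δ sin H₀ = 1.5824×-0.91212×-0.00524 + 0.40992×0.99999×0.99993 = 0.007563 + 0.409887 = 0.417450.
Q̄ = (S₀/π) × [bracket] = (589/π) × 0.417450 = 78.27 W/m².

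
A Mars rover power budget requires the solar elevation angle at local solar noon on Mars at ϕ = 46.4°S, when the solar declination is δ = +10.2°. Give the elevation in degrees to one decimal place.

33.4°

At local noon the hour angle is zero, so the zenith angle equals |ϕ − δ| = |-46.4° − (+10.200°)| = 56.600°.
Elevation = 90° − 56.600° = 33.4°.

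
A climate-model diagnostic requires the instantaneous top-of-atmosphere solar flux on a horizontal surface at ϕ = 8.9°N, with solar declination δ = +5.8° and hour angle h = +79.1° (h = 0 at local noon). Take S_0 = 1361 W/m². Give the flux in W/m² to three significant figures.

cos θ_z = sin ϕ sin δ + cos ϕ cos δ cos h = 0.015634 + 0.185862 = 0.201496.
Flux = S_0 · cos θ_z = 1361 × 0.201496 = 274.2 W/m².

274 W/m²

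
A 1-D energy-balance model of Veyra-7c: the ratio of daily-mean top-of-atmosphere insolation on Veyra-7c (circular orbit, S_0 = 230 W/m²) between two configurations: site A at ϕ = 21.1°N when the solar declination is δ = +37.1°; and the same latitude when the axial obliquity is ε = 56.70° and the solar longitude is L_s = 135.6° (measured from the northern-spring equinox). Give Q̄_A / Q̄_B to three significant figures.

Q̄_A / Q̄_B ≈ 1.00

— Configuration A (ϕ=+21.1°):
cos h₀ = −tan(+21.1°) tan(+37.100°) = -0.2918, h₀ = 1.8669 rad.
Bracket: h₀ sin ϕ sin δ + cos ϕ cos δ sin h₀ = 1.8669×0.36000×0.60321 + 0.93295×0.79758×0.95647 = 0.405408 + 0.711711 = 1.117119.
Q̄ = (S_0/π) × [bracket] = (230/π) × 1.117119 = 81.786 W/m².
— Configuration B (ϕ=+21.1°):
Solar declination: sin δ = sin ε · sin L_s = sin 56.70° × sin 135.6° = 0.58478, so δ = +35.788°.
cos h₀ = −tan(+21.1°) tan(+35.788°) = -0.2782, h₀ = 1.8527 rad.
Bracket: h₀ sin ϕ sin δ + cos ϕ cos δ sin h₀ = 1.8527×0.36000×0.58478 + 0.93295×0.81119×0.96053 = 0.390032 + 0.726929 = 1.116961.
Q̄ = (S_0/π) × [bracket] = (230/π) × 1.116961 = 81.774 W/m².
Ratio Q̄_A / Q̄_B = 81.786 / 81.774 = 1.000.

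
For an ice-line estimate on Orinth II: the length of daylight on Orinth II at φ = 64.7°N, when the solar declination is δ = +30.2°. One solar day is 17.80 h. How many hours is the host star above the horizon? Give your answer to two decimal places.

17.80 h

Sunrise equation: cos H₀ = −tan φ · tan δ = -1.2313 ≤ −1, so the host star never sets (polar day) and H₀ = π.
Daylight = 2H₀/(2π) × 17.80 h = (3.1416/π) × 17.80 = 17.80 h.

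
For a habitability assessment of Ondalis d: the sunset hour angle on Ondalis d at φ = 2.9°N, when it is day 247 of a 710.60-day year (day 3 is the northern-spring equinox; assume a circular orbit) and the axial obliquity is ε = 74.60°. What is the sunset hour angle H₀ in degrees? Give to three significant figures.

H₀ = 93.9°

Solar longitude: λ_s = 360° × (247 − 3)/710.60 = 123.614°.
sin δ = sin 74.60° × sin 123.614° = 0.80289, so δ = +53.407°.
cos H₀ = −tan φ · tan δ = −tan(+2.9°) × tan(+53.407°) = -0.0682, so H₀ = 1.6391 rad = 93.91°.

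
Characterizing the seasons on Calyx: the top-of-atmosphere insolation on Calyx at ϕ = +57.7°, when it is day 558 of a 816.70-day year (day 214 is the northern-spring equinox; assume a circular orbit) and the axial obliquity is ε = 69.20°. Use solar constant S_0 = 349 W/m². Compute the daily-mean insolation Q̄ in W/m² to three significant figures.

Solar longitude: L_s = 360° × (558 − 214)/816.70 = 151.635°.
sin δ = sin 69.20° × sin 151.635° = 0.44413, so δ = +26.368°.
cos h₀ = −tan(+57.7°) tan(+26.368°) = -0.7841, h₀ = 2.4721 rad.
Bracket: h₀ sin ϕ sin δ + cos ϕ cos δ sin h₀ = 2.4721×0.84526×0.44413 + 0.53435×0.89596×0.62061 = 0.928040 + 0.297121 = 1.225161.
Q̄ = (S_0/π) × [bracket] = (349/π) × 1.225161 = 136.1 W/m².

Q̄ ≈ 136 W/m²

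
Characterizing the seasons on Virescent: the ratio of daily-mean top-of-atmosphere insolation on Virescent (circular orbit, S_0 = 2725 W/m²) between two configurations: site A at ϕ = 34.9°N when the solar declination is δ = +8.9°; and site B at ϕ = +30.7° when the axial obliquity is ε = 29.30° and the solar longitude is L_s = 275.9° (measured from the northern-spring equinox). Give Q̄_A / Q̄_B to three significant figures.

— Configuration A (ϕ=+34.9°):
cos h₀ = −tan(+34.9°) tan(+8.900°) = -0.1092, h₀ = 1.6803 rad.
Bracket: h₀ sin ϕ sin δ + cos ϕ cos δ sin h₀ = 1.6803×0.57215×0.15471 + 0.82015×0.98796×0.99402 = 0.148736 + 0.805430 = 0.954166.
Q̄ = (S_0/π) × [bracket] = (2725/π) × 0.954166 = 827.64 W/m².
— Configuration B (ϕ=+30.7°):
Solar declination: sin δ = sin ε · sin L_s = sin 29.30° × sin 275.9° = -0.48679, so δ = -29.130°.
cos h₀ = −tan(+30.7°) tan(-29.130°) = 0.3309, h₀ = 1.2336 rad.
Bracket: h₀ sin ϕ sin δ + cos ϕ cos δ sin h₀ = 1.2336×0.51054×-0.48679 + 0.85985×0.87352×0.94367 = -0.306581 + 0.708787 = 0.402206.
Q̄ = (S_0/π) × [bracket] = (2725/π) × 0.402206 = 348.87 W/m².
Ratio Q̄_A / Q̄_B = 827.64 / 348.87 = 2.372.

Q̄_A / Q̄_B ≈ 2.37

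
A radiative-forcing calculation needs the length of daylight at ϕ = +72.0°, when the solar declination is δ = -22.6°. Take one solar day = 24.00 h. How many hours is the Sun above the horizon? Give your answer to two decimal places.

cos h₀ = −tan ϕ · tan δ = 1.2811 ≥ 1, so the Sun never rises (polar night) and h₀ = 0.
Daylight = 2h₀/(2π) × 24.00 h = (0.0000/π) × 24.00 = 0.00 h.

0.00 h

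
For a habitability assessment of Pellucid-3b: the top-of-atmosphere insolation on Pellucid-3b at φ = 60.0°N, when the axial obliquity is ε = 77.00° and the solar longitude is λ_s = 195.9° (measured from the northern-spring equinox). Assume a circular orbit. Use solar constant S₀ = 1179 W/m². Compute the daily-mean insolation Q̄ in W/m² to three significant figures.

Q̄ ≈ 65.8 W/m²

Solar declination: sin δ = sin ε · sin λ_s = sin 77.00° × sin 195.9° = -0.26694, so δ = -15.482°.
cos H₀ = −tan(+60.0°) tan(-15.482°) = 0.4798, H₀ = 1.0704 rad.
Bracket: H₀ sin φ sin δ + cos φ cos δ sin H₀ = 1.0704×0.86603×-0.26694 + 0.50000×0.96371×0.87740 = -0.247453 + 0.422780 = 0.175327.
Q̄ = (S₀/π) × [bracket] = (1179/π) × 0.175327 = 65.80 W/m².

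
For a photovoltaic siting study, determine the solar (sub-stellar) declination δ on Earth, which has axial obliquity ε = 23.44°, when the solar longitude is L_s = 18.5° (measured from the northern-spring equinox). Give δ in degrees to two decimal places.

δ = +7.25°

sin δ = sin ε · sin L_s = sin 23.44° × sin 18.5° = 0.126220.
δ = arcsin(0.126220) = +7.25°.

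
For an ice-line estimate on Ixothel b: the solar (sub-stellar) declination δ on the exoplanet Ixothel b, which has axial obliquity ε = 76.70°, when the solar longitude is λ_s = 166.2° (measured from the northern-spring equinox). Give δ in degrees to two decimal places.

δ = +13.42°

sin δ = sin ε · sin λ_s = sin 76.70° × sin 166.2° = 0.232136.
δ = arcsin(0.232136) = +13.42°.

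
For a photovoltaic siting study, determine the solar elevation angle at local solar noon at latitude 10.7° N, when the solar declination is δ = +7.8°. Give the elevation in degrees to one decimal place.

At local noon the hour angle is zero, so the zenith angle equals |ϕ − δ| = |+10.7° − (+7.800°)| = 2.900°.
Elevation = 90° − 2.900° = 87.1°.

87.1°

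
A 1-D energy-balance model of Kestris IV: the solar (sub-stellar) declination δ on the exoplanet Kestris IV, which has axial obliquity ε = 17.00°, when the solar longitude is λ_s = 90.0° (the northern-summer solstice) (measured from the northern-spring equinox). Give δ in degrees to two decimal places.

δ = +17.00°

sin δ = sin ε · sin λ_s = sin 17.00° × sin 90.0° = 0.292372.
δ = arcsin(0.292372) = +17.00°.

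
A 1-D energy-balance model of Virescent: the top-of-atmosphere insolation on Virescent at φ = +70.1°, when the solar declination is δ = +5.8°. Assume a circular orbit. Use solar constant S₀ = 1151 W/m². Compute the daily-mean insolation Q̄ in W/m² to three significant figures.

Q̄ ≈ 184 W/m²

cos H₀ = −tan(+70.1°) tan(+5.800°) = -0.2806, H₀ = 1.8552 rad.
Bracket: H₀ sin φ sin δ + cos φ cos δ sin H₀ = 1.8552×0.94029×0.10106 + 0.34038×0.99488×0.95982 = 0.176292 + 0.325031 = 0.501323.
Q̄ = (S₀/π) × [bracket] = (1151/π) × 0.501323 = 183.7 W/m².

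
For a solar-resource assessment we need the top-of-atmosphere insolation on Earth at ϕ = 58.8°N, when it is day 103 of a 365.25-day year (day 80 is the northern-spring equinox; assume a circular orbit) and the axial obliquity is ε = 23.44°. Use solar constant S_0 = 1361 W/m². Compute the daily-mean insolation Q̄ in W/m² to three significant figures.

Solar longitude: L_s = 360° × (103 − 80)/365.25 = 22.669°.
sin δ = sin 23.44° × sin 22.669° = 0.15331, so δ = +8.819°.
cos h₀ = −tan(+58.8°) tan(+8.819°) = -0.2562, h₀ = 1.8299 rad.
Bracket: h₀ sin ϕ sin δ + cos ϕ cos δ sin h₀ = 1.8299×0.85536×0.15331 + 0.51803×0.98818×0.96663 = 0.239964 + 0.494825 = 0.734789.
Q̄ = (S_0/π) × [bracket] = (1361/π) × 0.734789 = 318.3 W/m².

Q̄ ≈ 318 W/m²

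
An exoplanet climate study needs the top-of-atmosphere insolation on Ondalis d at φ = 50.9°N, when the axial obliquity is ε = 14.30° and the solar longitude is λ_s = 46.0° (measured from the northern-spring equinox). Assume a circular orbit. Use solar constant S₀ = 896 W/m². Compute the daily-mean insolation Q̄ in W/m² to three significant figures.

Solar declination: sin δ = sin ε · sin λ_s = sin 14.30° × sin 46.0° = 0.17768, so δ = +10.234°.
cos H₀ = −tan(+50.9°) tan(+10.234°) = -0.2222, H₀ = 1.7948 rad.
Bracket: H₀ sin φ sin δ + cos φ cos δ sin H₀ = 1.7948×0.77605×0.17768 + 0.63068×0.98409×0.97501 = 0.247482 + 0.605136 = 0.852618.
Q̄ = (S₀/π) × [bracket] = (896/π) × 0.852618 = 243.2 W/m².

Q̄ ≈ 243 W/m²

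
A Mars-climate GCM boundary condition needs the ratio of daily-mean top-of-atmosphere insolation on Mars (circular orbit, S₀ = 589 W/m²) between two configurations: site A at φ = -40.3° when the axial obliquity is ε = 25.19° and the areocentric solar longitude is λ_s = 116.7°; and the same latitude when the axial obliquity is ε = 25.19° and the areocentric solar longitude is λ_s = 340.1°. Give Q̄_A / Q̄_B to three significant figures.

— Configuration A (φ=-40.3°):
sin δ = sin 25.19° × sin 116.7° = 0.38024, so δ = +22.348°.
cos H₀ = −tan(-40.3°) tan(+22.348°) = 0.3487, H₀ = 1.2147 rad.
Bracket: H₀ sin φ sin δ + cos φ cos δ sin H₀ = 1.2147×-0.64679×0.38024 + 0.76267×0.92489×0.93725 = -0.298738 + 0.661123 = 0.362385.
Q̄ = (S₀/π) × [bracket] = (589/π) × 0.362385 = 67.942 W/m².
— Configuration B (φ=-40.3°):
sin δ = sin 25.19° × sin 340.1° = -0.14487, so δ = -8.330°.
cos H₀ = −tan(-40.3°) tan(-8.330°) = -0.1242, H₀ = 1.6953 rad.
Bracket: H₀ sin φ sin δ + cos φ cos δ sin H₀ = 1.6953×-0.64679×-0.14487 + 0.76267×0.98945×0.99226 = 0.158850 + 0.748783 = 0.907633.
Q̄ = (S₀/π) × [bracket] = (589/π) × 0.907633 = 170.17 W/m².
Ratio Q̄_A / Q̄_B = 67.942 / 170.17 = 0.3993.

Q̄_A / Q̄_B ≈ 0.399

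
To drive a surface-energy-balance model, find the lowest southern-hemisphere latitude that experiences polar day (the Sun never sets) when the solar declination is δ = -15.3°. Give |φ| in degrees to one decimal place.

|φ| = 74.7°

Polar day requires cos H₀ = −tan φ tan δ ≤ −1, i.e. tan φ tan δ ≥ 1.
The boundary is |tan φ| · |tan δ| = 1, so |φ| = 90° − |δ| = 90° − 15.3° = 74.7° in the southern hemisphere.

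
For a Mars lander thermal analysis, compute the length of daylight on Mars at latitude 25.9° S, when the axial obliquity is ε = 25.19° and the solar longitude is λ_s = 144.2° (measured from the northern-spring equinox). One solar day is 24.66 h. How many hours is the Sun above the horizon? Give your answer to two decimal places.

11.35 h

Solar declination: sin δ = sin ε · sin λ_s = sin 25.19° × sin 144.2° = 0.24897, so δ = +14.417°.
cos H₀ = −tan φ · tan δ = −tan(-25.9°) × tan(+14.417°) = 0.1248, so H₀ = 1.4456 rad = 82.83°.
Daylight = 2H₀/(2π) × 24.66 h = (1.4456/π) × 24.66 = 11.35 h.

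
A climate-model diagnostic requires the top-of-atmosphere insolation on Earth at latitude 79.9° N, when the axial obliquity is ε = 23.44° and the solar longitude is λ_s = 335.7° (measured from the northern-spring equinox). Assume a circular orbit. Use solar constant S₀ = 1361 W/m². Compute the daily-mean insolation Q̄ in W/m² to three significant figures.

Q̄ ≈ 1.27 W/m²

Solar declination: sin δ = sin ε · sin λ_s = sin 23.44° × sin 335.7° = -0.16370, so δ = -9.421°.
cos H₀ = −tan(+79.9°) tan(-9.421°) = 0.9315, H₀ = 0.3721 rad.
Bracket: H₀ sin φ sin δ + cos φ cos δ sin H₀ = 0.3721×0.98450×-0.16370 + 0.17537×0.98651×0.36362 = -0.059969 + 0.062908 = 0.002939.
Q̄ = (S₀/π) × [bracket] = (1361/π) × 0.002939 = 1.273 W/m².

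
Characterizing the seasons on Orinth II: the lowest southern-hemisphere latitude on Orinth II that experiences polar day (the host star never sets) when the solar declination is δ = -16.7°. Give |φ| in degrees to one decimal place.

|φ| = 73.3°

Polar day requires cos H₀ = −tan φ tan δ ≤ −1, i.e. tan φ tan δ ≥ 1.
The boundary is |tan φ| · |tan δ| = 1, so |φ| = 90° − |δ| = 90° − 16.7° = 73.3° in the southern hemisphere.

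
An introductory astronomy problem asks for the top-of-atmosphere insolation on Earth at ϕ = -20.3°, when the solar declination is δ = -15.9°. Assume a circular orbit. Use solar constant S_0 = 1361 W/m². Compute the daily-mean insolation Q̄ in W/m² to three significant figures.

Q̄ ≈ 458 W/m²

cos h₀ = −tan(-20.3°) tan(-15.900°) = -0.1054, h₀ = 1.6764 rad.
Bracket: h₀ sin ϕ sin δ + cos ϕ cos δ sin h₀ = 1.6764×-0.34694×-0.27396 + 0.93789×0.96174×0.99443 = 0.159338 + 0.896982 = 1.056320.
Q̄ = (S_0/π) × [bracket] = (1361/π) × 1.056320 = 457.6 W/m².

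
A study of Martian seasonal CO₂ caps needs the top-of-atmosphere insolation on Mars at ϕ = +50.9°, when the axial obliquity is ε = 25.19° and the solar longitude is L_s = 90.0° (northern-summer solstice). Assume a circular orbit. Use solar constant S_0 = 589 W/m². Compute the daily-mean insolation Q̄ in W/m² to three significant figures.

Q̄ ≈ 223 W/m²

Solar declination: sin δ = sin ε · sin L_s = sin 25.19° × sin 90.0° = 0.42562, so δ = +25.190°.
cos h₀ = −tan(+50.9°) tan(+25.190°) = -0.5788, h₀ = 2.1880 rad.
Bracket: h₀ sin ϕ sin δ + cos ϕ cos δ sin h₀ = 2.1880×0.77605×0.42562 + 0.63068×0.90490×0.81549 = 0.722702 + 0.465402 = 1.188104.
Q̄ = (S_0/π) × [bracket] = (589/π) × 1.188104 = 222.8 W/m².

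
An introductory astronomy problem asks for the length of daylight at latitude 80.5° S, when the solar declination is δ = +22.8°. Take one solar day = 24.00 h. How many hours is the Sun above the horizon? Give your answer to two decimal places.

cos h₀ = −tan ϕ · tan δ = 2.5120 ≥ 1, so the Sun never rises (polar night) and h₀ = 0.
Daylight = 2h₀/(2π) × 24.00 h = (0.0000/π) × 24.00 = 0.00 h.

0.00 h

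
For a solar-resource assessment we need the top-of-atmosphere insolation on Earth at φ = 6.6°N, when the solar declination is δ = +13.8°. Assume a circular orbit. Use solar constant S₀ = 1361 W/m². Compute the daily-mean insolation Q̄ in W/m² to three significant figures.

Q̄ ≈ 437 W/m²

cos H₀ = −tan(+6.6°) tan(+13.800°) = -0.0284, H₀ = 1.5992 rad.
Bracket: H₀ sin φ sin δ + cos φ cos δ sin H₀ = 1.5992×0.11494×0.23853 + 0.99337×0.97113×0.99960 = 0.043845 + 0.964306 = 1.008151.
Q̄ = (S₀/π) × [bracket] = (1361/π) × 1.008151 = 436.8 W/m².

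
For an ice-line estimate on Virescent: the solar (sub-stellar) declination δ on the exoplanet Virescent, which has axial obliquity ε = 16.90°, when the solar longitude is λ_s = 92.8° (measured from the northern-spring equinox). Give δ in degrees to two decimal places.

δ = +16.88°

sin δ = sin ε · sin λ_s = sin 16.90° × sin 92.8° = 0.290355.
δ = arcsin(0.290355) = +16.88°.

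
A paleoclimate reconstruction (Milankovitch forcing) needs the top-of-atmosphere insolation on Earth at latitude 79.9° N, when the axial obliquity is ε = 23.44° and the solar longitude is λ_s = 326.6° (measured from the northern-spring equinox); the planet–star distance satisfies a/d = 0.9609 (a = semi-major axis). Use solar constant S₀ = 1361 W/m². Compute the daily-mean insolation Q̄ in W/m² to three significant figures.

Q̄ ≈ 0.00 W/m²

Solar declination: sin δ = sin ε · sin λ_s = sin 23.44° × sin 326.6° = -0.21897, so δ = -12.649°.
cos H₀ = −tan(+79.9°) tan(-12.649°) = 1.2599 ≥ 1 ⇒ polar night, H₀ = 0 and Q̄ = 0.
Inverse-square distance factor (a/d)² = 0.9609² = 0.923329.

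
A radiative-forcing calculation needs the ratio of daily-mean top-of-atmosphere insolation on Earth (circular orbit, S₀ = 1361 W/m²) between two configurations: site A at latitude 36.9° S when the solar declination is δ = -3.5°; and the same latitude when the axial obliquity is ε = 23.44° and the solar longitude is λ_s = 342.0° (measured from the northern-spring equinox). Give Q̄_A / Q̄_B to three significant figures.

— Configuration A (φ=-36.9°):
cos H₀ = −tan(-36.9°) tan(-3.500°) = -0.0459, H₀ = 1.6167 rad.
Bracket: H₀ sin φ sin δ + cos φ cos δ sin H₀ = 1.6167×-0.60042×-0.06105 + 0.79968×0.99813×0.99895 = 0.059261 + 0.797347 = 0.856608.
Q̄ = (S₀/π) × [bracket] = (1361/π) × 0.856608 = 371.10 W/m².
— Configuration B (φ=-36.9°):
Solar declination: sin δ = sin ε · sin λ_s = sin 23.44° × sin 342.0° = -0.12292, so δ = -7.061°.
cos H₀ = −tan(-36.9°) tan(-7.061°) = -0.0930, H₀ = 1.6639 rad.
Bracket: H₀ sin φ sin δ + cos φ cos δ sin H₀ = 1.6639×-0.60042×-0.12292 + 0.79968×0.99242×0.99567 = 0.122802 + 0.790182 = 0.912984.
Q̄ = (S₀/π) × [bracket] = (1361/π) × 0.912984 = 395.52 W/m².
Ratio Q̄_A / Q̄_B = 371.10 / 395.52 = 0.9383.

Q̄_A / Q̄_B ≈ 0.938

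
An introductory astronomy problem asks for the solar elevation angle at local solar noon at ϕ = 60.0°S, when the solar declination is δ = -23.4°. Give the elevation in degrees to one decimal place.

At local noon the hour angle is zero, so the zenith angle equals |ϕ − δ| = |-60.0° − (-23.400°)| = 36.600°.
Elevation = 90° − 36.600° = 53.4°.

53.4°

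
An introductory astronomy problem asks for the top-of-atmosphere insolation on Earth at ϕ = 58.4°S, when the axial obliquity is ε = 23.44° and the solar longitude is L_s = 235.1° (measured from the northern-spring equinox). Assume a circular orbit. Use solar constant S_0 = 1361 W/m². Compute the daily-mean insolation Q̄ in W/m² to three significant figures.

Solar declination: sin δ = sin ε · sin L_s = sin 23.44° × sin 235.1° = -0.32625, so δ = -19.041°.
cos h₀ = −tan(-58.4°) tan(-19.041°) = -0.5610, h₀ = 2.1664 rad.
Bracket: h₀ sin ϕ sin δ + cos ϕ cos δ sin h₀ = 2.1664×-0.85173×-0.32625 + 0.52399×0.94528×0.82781 = 0.601993 + 0.410029 = 1.012022.
Q̄ = (S_0/π) × [bracket] = (1361/π) × 1.012022 = 438.4 W/m².

Q̄ ≈ 438 W/m²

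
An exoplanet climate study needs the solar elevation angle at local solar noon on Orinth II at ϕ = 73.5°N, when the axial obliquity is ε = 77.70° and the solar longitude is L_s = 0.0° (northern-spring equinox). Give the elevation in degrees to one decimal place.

Solar declination: sin δ = sin ε · sin L_s = sin 77.70° × sin 0.0° = 0.00000, so δ = +0.000°.
At local noon the hour angle is zero, so the zenith angle equals |ϕ − δ| = |+73.5° − (+0.000°)| = 73.500°.
Elevation = 90° − 73.500° = 16.5°.

16.5°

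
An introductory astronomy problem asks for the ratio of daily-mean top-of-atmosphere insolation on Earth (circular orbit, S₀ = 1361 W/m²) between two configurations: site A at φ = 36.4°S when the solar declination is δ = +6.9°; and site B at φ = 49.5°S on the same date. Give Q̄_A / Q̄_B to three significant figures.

— Configuration A (φ=-36.4°):
cos H₀ = −tan(-36.4°) tan(+6.900°) = 0.0892, H₀ = 1.4815 rad.
Bracket: H₀ sin φ sin δ + cos φ cos δ sin H₀ = 1.4815×-0.59342×0.12014 + 0.80489×0.99276×0.99601 = -0.105621 + 0.795874 = 0.690253.
Q̄ = (S₀/π) × [bracket] = (1361/π) × 0.690253 = 299.03 W/m².
— Configuration B (φ=-49.5°):
cos H₀ = −tan(-49.5°) tan(+6.900°) = 0.1417, H₀ = 1.4286 rad.
Bracket: H₀ sin φ sin δ + cos φ cos δ sin H₀ = 1.4286×-0.76041×0.12014 + 0.64945×0.99276×0.98991 = -0.130511 + 0.638242 = 0.507731.
Q̄ = (S₀/π) × [bracket] = (1361/π) × 0.507731 = 219.96 W/m².
Ratio Q̄_A / Q̄_B = 299.03 / 219.96 = 1.359.

Q̄_A / Q̄_B ≈ 1.36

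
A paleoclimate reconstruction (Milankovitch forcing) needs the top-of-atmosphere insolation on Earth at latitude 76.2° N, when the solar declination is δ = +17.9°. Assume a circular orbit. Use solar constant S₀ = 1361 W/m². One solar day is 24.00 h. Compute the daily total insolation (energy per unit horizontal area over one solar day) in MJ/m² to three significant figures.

35.1 MJ/m²

cos H₀ = −tan(+76.2°) tan(+17.900°) = -1.3150 ≤ −1 ⇒ polar day, H₀ = π.
Bracket: H₀ sin φ sin δ + cos φ cos δ sin H₀ = 3.1416×0.97113×0.30736 + 0.23853×0.95159×0.00000 = 0.937725 + 0.000000 = 0.937725.
Q̄ = (S₀/π) × [bracket] = (1361/π) × 0.937725 = 406.24 W/m².
Daily total = Q̄ × 24.00 h × 3600 s/h = 406.24 × 24.00 × 3600 / 10⁶ = 35.10 MJ/m².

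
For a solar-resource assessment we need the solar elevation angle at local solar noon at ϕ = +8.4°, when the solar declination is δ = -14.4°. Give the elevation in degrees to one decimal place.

At local noon the hour angle is zero, so the zenith angle equals |ϕ − δ| = |+8.4° − (-14.400°)| = 22.800°.
Elevation = 90° − 22.800° = 67.2°.

67.2°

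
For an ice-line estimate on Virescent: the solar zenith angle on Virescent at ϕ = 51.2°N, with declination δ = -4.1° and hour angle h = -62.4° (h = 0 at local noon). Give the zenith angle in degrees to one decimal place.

cos θ_z = sin ϕ sin δ + cos ϕ cos δ cos h = -0.055721 + 0.289560 = 0.233839.
θ_z = arccos(0.233839) = 76.5°.

θ_z = 76.5°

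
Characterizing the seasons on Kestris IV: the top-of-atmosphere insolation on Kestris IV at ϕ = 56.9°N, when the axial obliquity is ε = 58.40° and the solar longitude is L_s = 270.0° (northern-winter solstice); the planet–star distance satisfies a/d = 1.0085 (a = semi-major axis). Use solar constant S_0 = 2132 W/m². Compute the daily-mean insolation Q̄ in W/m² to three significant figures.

Solar declination: sin δ = sin ε · sin L_s = sin 58.40° × sin 270.0° = -0.85173, so δ = -58.400°.
cos h₀ = −tan(+56.9°) tan(-58.400°) = 2.4935 ≥ 1 ⇒ polar night, h₀ = 0 and Q̄ = 0.
Inverse-square distance factor (a/d)² = 1.0085² = 1.017072.

Q̄ ≈ 0.00 W/m²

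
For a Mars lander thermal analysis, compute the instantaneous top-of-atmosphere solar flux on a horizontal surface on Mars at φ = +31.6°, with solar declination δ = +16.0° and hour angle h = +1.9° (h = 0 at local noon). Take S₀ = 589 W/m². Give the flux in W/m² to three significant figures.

567 W/m²

cos θ_z = sin φ sin δ + cos φ cos δ cos h = 0.144430 + 0.818282 = 0.962712.
Flux = S₀ · cos θ_z = 589 × 0.962712 = 567.0 W/m².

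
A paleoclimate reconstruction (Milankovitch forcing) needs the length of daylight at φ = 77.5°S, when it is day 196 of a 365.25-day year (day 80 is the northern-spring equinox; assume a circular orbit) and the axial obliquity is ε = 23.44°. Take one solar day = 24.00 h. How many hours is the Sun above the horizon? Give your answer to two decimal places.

Solar longitude: λ_s = 360° × (196 − 80)/365.25 = 114.333°.
sin δ = sin 23.44° × sin 114.333° = 0.36245, so δ = +21.251°.
cos H₀ = −tan φ · tan δ = 1.7542 ≥ 1, so the Sun never rises (polar night) and H₀ = 0.
Daylight = 2H₀/(2π) × 24.00 h = (0.0000/π) × 24.00 = 0.00 h.

0.00 h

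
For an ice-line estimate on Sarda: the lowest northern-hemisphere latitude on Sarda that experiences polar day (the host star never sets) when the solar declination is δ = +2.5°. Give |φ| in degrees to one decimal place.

|φ| = 87.5°

Polar day requires cos H₀ = −tan φ tan δ ≤ −1, i.e. tan φ tan δ ≥ 1.
The boundary is |tan φ| · |tan δ| = 1, so |φ| = 90° − |δ| = 90° − 2.5° = 87.5° in the northern hemisphere.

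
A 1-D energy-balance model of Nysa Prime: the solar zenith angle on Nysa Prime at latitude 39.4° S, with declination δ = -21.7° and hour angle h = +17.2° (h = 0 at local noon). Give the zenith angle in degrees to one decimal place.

θ_z = 23.0°

cos θ_z = sin ϕ sin δ + cos ϕ cos δ cos h = 0.234690 + 0.685863 = 0.920553.
θ_z = arccos(0.920553) = 23.0°.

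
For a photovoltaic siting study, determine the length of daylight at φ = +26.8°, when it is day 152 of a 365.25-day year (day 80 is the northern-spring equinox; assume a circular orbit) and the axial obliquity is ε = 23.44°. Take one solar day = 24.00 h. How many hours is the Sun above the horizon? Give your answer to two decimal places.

Solar longitude: λ_s = 360° × (152 − 80)/365.25 = 70.965°.
sin δ = sin 23.44° × sin 70.965° = 0.37604, so δ = +22.088°.
cos H₀ = −tan φ · tan δ = −tan(+26.8°) × tan(+22.088°) = -0.2050, so H₀ = 1.7773 rad = 101.83°.
Daylight = 2H₀/(2π) × 24.00 h = (1.7773/π) × 24.00 = 13.58 h.

13.58 h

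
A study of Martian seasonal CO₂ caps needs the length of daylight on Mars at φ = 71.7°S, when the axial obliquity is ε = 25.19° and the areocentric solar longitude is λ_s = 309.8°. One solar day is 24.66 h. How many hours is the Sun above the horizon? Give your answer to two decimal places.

sin δ = sin 25.19° × sin 309.8° = -0.32700, so δ = -19.087°.
Sunrise equation: cos H₀ = −tan φ · tan δ = -1.0463 ≤ −1, so the Sun never sets (polar day) and H₀ = π.
Daylight = 2H₀/(2π) × 24.66 h = (3.1416/π) × 24.66 = 24.66 h.

24.66 h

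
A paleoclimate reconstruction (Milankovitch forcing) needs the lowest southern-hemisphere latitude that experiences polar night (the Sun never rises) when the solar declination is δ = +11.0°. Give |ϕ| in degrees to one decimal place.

|ϕ| = 79.0°

Polar night requires cos h₀ = −tan ϕ tan δ ≥ 1, i.e. tan ϕ tan δ ≤ −1.
The boundary is |tan ϕ| · |tan δ| = 1, so |ϕ| = 90° − |δ| = 90° − 11.0° = 79.0° in the southern hemisphere.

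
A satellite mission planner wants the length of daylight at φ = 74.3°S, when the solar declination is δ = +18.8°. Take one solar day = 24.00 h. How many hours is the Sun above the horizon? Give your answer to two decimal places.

0.00 h

cos H₀ = −tan φ · tan δ = 1.2111 ≥ 1, so the Sun never rises (polar night) and H₀ = 0.
Daylight = 2H₀/(2π) × 24.00 h = (0.0000/π) × 24.00 = 0.00 h.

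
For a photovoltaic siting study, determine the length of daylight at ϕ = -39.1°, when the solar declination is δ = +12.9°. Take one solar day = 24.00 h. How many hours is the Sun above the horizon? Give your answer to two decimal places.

10.57 h

cos h₀ = −tan ϕ · tan δ = −tan(-39.1°) × tan(+12.900°) = 0.1861, so h₀ = 1.3836 rad = 79.27°.
Daylight = 2h₀/(2π) × 24.00 h = (1.3836/π) × 24.00 = 10.57 h.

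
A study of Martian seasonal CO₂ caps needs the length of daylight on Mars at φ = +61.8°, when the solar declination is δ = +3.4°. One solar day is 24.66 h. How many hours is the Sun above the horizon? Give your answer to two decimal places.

13.20 h

cos H₀ = −tan φ · tan δ = −tan(+61.8°) × tan(+3.400°) = -0.1108, so H₀ = 1.6818 rad = 96.36°.
Daylight = 2H₀/(2π) × 24.66 h = (1.6818/π) × 24.66 = 13.20 h.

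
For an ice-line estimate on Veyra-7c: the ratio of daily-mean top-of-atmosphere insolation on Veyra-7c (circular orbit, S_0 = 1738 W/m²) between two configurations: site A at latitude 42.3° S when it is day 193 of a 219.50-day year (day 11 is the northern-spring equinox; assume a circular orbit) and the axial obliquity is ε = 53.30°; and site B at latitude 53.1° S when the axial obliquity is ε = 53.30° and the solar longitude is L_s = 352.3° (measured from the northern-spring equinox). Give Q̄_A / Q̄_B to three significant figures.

— Configuration A (ϕ=-42.3°):
Solar longitude: L_s = 360° × (193 − 11)/219.50 = 298.497°.
sin δ = sin 53.30° × sin 298.497° = -0.70464, so δ = -44.800°.
cos h₀ = −tan(-42.3°) tan(-44.800°) = -0.9036, h₀ = 2.6989 rad.
Bracket: h₀ sin ϕ sin δ + cos ϕ cos δ sin h₀ = 2.6989×-0.67301×-0.70464 + 0.73963×0.70957×0.42836 = 1.279899 + 0.224812 = 1.504711.
Q̄ = (S_0/π) × [bracket] = (1738/π) × 1.504711 = 832.44 W/m².
— Configuration B (ϕ=-53.1°):
Solar declination: sin δ = sin ε · sin L_s = sin 53.30° × sin 352.3° = -0.10743, so δ = -6.167°.
cos h₀ = −tan(-53.1°) tan(-6.167°) = -0.1439, h₀ = 1.7152 rad.
Bracket: h₀ sin ϕ sin δ + cos ϕ cos δ sin h₀ = 1.7152×-0.79968×-0.10743 + 0.60042×0.99421×0.98959 = 0.147352 + 0.590729 = 0.738081.
Q̄ = (S_0/π) × [bracket] = (1738/π) × 0.738081 = 408.32 W/m².
Ratio Q̄_A / Q̄_B = 832.44 / 408.32 = 2.039.

Q̄_A / Q̄_B ≈ 2.04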